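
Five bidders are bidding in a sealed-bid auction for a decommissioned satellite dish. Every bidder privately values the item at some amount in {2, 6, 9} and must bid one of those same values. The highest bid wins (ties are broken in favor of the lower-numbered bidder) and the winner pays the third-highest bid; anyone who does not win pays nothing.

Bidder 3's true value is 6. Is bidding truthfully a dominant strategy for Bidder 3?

No

Consider the case where Bidder 1 bids 2, Bidder 2 bids 2, Bidder 4 bids 2 and Bidder 5 bids 9.
Truthful bid 6: loses, pays 0, utility 0.
Bid 9 instead: wins, pays 2, utility 6 - 2 = 4.
Since 4 > 0, bidding 9 is strictly better here, so truthful bidding is not dominant.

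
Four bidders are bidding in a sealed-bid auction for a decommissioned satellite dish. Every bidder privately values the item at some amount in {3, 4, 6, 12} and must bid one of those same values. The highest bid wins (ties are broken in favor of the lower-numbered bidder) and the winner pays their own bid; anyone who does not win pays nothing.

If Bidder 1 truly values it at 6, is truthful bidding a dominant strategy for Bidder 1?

No

Consider the case where Bidder 2 bids 3, Bidder 3 bids 3 and Bidder 4 bids 3.
Truthful bid 6: wins, pays 6, utility 6 - 6 = 0.
Bid 3 instead: wins, pays 3, utility 6 - 3 = 3.
Since 3 > 0, bidding 3 is strictly better here, so truthful bidding is not dominant.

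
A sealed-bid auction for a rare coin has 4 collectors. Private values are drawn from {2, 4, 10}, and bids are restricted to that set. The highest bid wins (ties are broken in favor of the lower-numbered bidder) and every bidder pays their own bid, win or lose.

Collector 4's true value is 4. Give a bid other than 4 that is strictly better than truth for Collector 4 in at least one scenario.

Suppose Collector 1 bids 2, Collector 2 bids 2 and Collector 3 bids 4.
Bid 4: loses but pays 4, utility -4.
Bid 2: loses but pays 2, utility -2.
So bidding 2 beats truth here (-2 > -4).

2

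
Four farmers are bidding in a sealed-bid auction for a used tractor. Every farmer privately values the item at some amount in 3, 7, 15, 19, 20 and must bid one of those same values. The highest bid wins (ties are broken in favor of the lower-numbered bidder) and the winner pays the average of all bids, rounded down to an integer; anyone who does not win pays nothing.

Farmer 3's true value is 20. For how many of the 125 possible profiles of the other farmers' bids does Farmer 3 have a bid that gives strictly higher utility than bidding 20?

12

Others bid (3, 3, 3): truth gives 13; bid 7 gives 16 > 13. Violating.
Others bid (3, 3, 7): truth gives 12; bid 7 gives 15 > 12. Violating.
Others bid (3, 3, 15): truth gives 10; bid 15 gives 11 > 10. Violating.
Others bid (3, 7, 3): truth gives 12; bid 15 gives 13 > 12. Violating.
Others bid (3, 3, 19): truth gives 9; no alternative beats it.
Others bid (3, 3, 20): truth gives 9; no alternative beats it.
(Checking all 125 profiles: 12 have a profitable deviation, 113 do not.)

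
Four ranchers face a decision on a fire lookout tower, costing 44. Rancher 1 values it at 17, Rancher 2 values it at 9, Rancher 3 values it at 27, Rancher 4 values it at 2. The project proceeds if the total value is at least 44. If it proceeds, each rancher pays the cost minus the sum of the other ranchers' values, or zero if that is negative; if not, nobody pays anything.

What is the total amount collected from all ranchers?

Total value 55 ≥ cost 44, so it is built.
Rancher 1: others sum to 38; max(0, 44 - 38) = 6.
Rancher 2: others sum to 46; max(0, 44 - 46) = 0.
Rancher 3: others sum to 28; max(0, 44 - 28) = 16.
Rancher 4: others sum to 53; max(0, 44 - 53) = 0.
Total collected = 6 + 0 + 16 + 0 = 22.

22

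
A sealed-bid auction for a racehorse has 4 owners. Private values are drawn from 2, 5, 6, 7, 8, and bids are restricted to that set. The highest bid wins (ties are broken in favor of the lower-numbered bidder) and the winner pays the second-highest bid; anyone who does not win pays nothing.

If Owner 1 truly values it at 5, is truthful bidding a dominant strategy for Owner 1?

Check each profile of the others' bids and compare truth against every alternative bid.
Others bid (2, 2, 2): truth gives 3, best alternative gives 3.
Others bid (2, 2, 5): truth gives 0, best alternative gives 0.
Others bid (2, 2, 6): truth gives 0, best alternative gives 0.
Others bid (2, 2, 7): truth gives 0, best alternative gives 0.
Others bid (2, 2, 8): truth gives 0, best alternative gives 0.
Others bid (2, 5, 2): truth gives 0, best alternative gives 0.
(Remaining 119 profiles checked similarly; truth is weakly best in each.)
In every case the truthful bid is at least as good as any alternative, so it is a dominant strategy.

Yes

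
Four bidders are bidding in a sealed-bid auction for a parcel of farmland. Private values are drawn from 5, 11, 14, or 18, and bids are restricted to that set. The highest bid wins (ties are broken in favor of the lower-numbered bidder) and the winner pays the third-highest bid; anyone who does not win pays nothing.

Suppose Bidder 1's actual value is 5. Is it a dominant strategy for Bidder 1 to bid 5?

Check each profile of the others' bids and compare truth against every alternative bid.
Others bid (5, 11, 11): truth gives 0, best alternative gives -6.
Others bid (11, 5, 11): truth gives 0, best alternative gives -6.
Others bid (11, 11, 5): truth gives 0, best alternative gives -6.
Others bid (11, 11, 11): truth gives 0, best alternative gives -6.
Others bid (5, 5, 5): truth gives 0, best alternative gives 0.
Others bid (5, 5, 11): truth gives 0, best alternative gives 0.
(Remaining 58 profiles checked similarly; truth is weakly best in each.)
In every case the truthful bid is at least as good as any alternative, so it is a dominant strategy.

Yes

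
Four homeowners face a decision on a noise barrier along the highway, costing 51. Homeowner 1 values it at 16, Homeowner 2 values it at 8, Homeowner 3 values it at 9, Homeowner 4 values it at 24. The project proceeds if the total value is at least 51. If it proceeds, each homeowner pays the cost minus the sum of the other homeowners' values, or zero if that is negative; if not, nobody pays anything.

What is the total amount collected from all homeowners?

33

Total value 57 ≥ cost 51, so it is built.
Homeowner 1: others sum to 41; max(0, 51 - 41) = 10.
Homeowner 2: others sum to 49; max(0, 51 - 49) = 2.
Homeowner 3: others sum to 48; max(0, 51 - 48) = 3.
Homeowner 4: others sum to 33; max(0, 51 - 33) = 18.
Total collected = 10 + 2 + 3 + 18 = 33.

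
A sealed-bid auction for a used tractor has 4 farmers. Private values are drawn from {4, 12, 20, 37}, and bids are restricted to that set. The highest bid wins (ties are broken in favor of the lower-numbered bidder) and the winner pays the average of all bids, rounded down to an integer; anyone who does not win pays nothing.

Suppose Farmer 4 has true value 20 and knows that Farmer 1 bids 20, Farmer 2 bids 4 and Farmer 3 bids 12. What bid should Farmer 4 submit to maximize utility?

Bid 4: loses, pays 0, utility 0.
Bid 12: loses, pays 0, utility 0.
Bid 20: loses, pays 0, utility 0.
Bid 37: wins, pays 18, utility 20 - 18 = 2.
The best choice is 37 with utility 2.

37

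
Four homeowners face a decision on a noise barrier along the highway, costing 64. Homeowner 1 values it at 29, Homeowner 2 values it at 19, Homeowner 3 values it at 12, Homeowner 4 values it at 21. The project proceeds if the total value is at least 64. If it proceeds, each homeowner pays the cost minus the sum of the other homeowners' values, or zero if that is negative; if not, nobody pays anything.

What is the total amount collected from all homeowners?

18

Total value 81 ≥ cost 64, so it is built.
Homeowner 1: others sum to 52; max(0, 64 - 52) = 12.
Homeowner 2: others sum to 62; max(0, 64 - 62) = 2.
Homeowner 3: others sum to 69; max(0, 64 - 69) = 0.
Homeowner 4: others sum to 60; max(0, 64 - 60) = 4.
Total collected = 12 + 2 + 0 + 4 = 18.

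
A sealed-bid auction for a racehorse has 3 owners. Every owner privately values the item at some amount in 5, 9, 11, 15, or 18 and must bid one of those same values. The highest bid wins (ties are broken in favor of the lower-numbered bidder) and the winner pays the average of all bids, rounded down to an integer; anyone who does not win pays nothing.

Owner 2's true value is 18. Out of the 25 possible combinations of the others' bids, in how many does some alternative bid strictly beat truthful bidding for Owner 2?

12

Others bid (5, 5): truth gives 9; bid 9 gives 12 > 9. Violating.
Others bid (5, 9): truth gives 8; bid 9 gives 11 > 8. Violating.
Others bid (5, 11): truth gives 7; bid 11 gives 9 > 7. Violating.
Others bid (5, 15): truth gives 6; bid 15 gives 7 > 6. Violating.
Others bid (5, 18): truth gives 5; no alternative beats it.
Others bid (9, 18): truth gives 3; no alternative beats it.
(Checking all 25 profiles: 12 have a profitable deviation, 13 do not.)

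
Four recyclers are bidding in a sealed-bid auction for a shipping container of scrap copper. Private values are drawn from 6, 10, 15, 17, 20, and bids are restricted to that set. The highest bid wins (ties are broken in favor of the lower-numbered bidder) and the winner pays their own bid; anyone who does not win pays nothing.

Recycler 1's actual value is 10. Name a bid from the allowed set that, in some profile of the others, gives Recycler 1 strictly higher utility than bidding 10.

6

Suppose Recycler 2 bids 6, Recycler 3 bids 6 and Recycler 4 bids 6.
Bid 10: wins, pays 10, utility 10 - 10 = 0.
Bid 6: wins, pays 6, utility 10 - 6 = 4.
So bidding 6 beats truth here (4 > 0).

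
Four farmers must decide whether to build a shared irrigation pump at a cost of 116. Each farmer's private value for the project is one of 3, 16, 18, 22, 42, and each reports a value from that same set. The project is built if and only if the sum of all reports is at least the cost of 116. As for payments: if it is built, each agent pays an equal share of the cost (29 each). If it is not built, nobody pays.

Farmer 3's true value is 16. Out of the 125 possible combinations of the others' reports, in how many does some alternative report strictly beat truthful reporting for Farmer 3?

Others report (16, 42, 42): truth gives -13; report 3 gives 0 > -13. Violating.
Others report (18, 42, 42): truth gives -13; report 3 gives 0 > -13. Violating.
Others report (22, 42, 42): truth gives -13; report 3 gives 0 > -13. Violating.
Others report (42, 16, 42): truth gives -13; report 3 gives 0 > -13. Violating.
Others report (3, 3, 3): truth gives 0; no alternative beats it.
Others report (3, 3, 16): truth gives 0; no alternative beats it.
(Checking all 125 profiles: 9 have a profitable deviation, 116 do not.)

9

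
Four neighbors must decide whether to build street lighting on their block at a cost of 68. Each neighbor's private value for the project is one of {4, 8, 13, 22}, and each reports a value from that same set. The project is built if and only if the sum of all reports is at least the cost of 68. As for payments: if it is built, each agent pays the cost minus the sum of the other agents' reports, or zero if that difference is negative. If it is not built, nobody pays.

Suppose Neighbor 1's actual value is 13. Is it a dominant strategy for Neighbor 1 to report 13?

Check each profile of the others' reports and compare truth against every alternative report.
Others report (22, 22, 22): truth gives 11, best alternative gives 11.
Others report (13, 22, 22): truth gives 2, best alternative gives 2.
Others report (22, 13, 22): truth gives 2, best alternative gives 2.
Others report (22, 22, 13): truth gives 2, best alternative gives 2.
Others report (4, 4, 4): truth gives 0, best alternative gives 0.
Others report (4, 4, 8): truth gives 0, best alternative gives 0.
(Remaining 58 profiles checked similarly; truth is weakly best in each.)
In every case the truthful report is at least as good as any alternative, so it is a dominant strategy.

Yes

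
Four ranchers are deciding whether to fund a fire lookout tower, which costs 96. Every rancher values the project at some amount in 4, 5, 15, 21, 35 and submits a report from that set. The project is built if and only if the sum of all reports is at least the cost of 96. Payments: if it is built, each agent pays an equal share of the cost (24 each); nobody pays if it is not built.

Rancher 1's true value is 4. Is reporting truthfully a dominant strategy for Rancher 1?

Check each profile of the others' reports and compare truth against every alternative report.
Others report (21, 35, 35): truth gives 0, best alternative gives -20.
Others report (35, 21, 35): truth gives 0, best alternative gives -20.
Others report (35, 35, 21): truth gives 0, best alternative gives -20.
Others report (35, 35, 35): truth gives -20, best alternative gives -20.
Others report (4, 4, 4): truth gives 0, best alternative gives 0.
Others report (4, 4, 5): truth gives 0, best alternative gives 0.
(Remaining 119 profiles checked similarly; truth is weakly best in each.)
In every case the truthful report is at least as good as any alternative, so it is a dominant strategy.

Yes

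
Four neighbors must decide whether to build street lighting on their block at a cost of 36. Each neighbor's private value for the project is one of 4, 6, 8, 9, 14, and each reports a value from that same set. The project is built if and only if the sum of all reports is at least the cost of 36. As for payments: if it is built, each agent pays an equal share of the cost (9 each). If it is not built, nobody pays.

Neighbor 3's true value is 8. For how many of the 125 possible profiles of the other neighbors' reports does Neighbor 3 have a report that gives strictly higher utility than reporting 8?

Others report (6, 8, 14): truth gives -1; report 4 gives 0 > -1. Violating.
Others report (6, 9, 14): truth gives -1; report 4 gives 0 > -1. Violating.
Others report (6, 14, 8): truth gives -1; report 4 gives 0 > -1. Violating.
Others report (6, 14, 9): truth gives -1; report 4 gives 0 > -1. Violating.
Others report (4, 4, 4): truth gives 0; no alternative beats it.
Others report (4, 4, 6): truth gives 0; no alternative beats it.
(Checking all 125 profiles: 21 have a profitable deviation, 104 do not.)

21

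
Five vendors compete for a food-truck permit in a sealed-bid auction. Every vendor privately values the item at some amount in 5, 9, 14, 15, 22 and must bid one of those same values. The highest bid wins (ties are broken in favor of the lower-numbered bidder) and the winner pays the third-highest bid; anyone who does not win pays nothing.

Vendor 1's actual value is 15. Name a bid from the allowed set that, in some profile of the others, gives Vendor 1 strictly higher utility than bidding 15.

Suppose Vendor 2 bids 5, Vendor 3 bids 5, Vendor 4 bids 5 and Vendor 5 bids 22.
Bid 15: loses, pays 0, utility 0.
Bid 22: wins, pays 5, utility 15 - 5 = 10.
So bidding 22 beats truth here (10 > 0).

22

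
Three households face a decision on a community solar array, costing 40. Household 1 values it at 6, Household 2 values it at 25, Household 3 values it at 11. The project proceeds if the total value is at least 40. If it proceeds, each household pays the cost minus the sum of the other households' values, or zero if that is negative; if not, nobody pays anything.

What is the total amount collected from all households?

36

Total value 42 ≥ cost 40, so it is built.
Household 1: others sum to 36; max(0, 40 - 36) = 4.
Household 2: others sum to 17; max(0, 40 - 17) = 23.
Household 3: others sum to 31; max(0, 40 - 31) = 9.
Total collected = 4 + 23 + 9 = 36.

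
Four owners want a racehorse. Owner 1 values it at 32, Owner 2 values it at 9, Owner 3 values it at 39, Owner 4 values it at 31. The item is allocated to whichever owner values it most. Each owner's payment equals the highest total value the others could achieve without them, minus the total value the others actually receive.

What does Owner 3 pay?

Owner 3 has the highest value and receives the item.
Without Owner 3, the item would go to the next-highest value, 32, so the others could achieve 32.
With Owner 3 present and winning, the others receive nothing, so their total is 0.
Payment = 32 - 0 = 32.

32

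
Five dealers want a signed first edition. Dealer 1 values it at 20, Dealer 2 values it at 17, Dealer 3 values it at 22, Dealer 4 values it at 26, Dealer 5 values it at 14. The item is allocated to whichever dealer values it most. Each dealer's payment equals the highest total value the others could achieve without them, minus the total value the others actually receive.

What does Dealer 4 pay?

Dealer 4 has the highest value and receives the item.
Without Dealer 4, the item would go to the next-highest value, 22, so the others could achieve 22.
With Dealer 4 present and winning, the others receive nothing, so their total is 0.
Payment = 22 - 0 = 22.

22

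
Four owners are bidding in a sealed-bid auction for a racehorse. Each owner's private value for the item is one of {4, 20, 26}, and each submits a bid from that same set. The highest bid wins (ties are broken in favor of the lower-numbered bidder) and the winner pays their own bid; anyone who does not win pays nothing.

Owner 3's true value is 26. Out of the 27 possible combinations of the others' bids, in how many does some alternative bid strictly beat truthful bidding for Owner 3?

2

Others bid (4, 4, 4): truth gives 0; bid 20 gives 6 > 0. Violating.
Others bid (4, 4, 20): truth gives 0; bid 20 gives 6 > 0. Violating.
Others bid (4, 4, 26): truth gives 0; no alternative beats it.
Others bid (4, 20, 4): truth gives 0; no alternative beats it.
(Checking all 27 profiles: 2 have a profitable deviation, 25 do not.)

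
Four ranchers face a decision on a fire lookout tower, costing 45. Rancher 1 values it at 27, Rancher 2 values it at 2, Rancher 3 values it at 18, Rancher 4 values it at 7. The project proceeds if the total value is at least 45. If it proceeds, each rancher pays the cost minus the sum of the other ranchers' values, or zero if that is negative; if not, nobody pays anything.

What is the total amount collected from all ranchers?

Total value 54 ≥ cost 45, so it is built.
Rancher 1: others sum to 27; max(0, 45 - 27) = 18.
Rancher 2: others sum to 52; max(0, 45 - 52) = 0.
Rancher 3: others sum to 36; max(0, 45 - 36) = 9.
Rancher 4: others sum to 47; max(0, 45 - 47) = 0.
Total collected = 18 + 0 + 9 + 0 = 27.

27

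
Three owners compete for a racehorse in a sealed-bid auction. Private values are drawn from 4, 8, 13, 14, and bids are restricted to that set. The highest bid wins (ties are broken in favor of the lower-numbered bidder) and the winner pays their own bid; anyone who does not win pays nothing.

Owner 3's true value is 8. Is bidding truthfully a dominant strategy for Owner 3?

Check each profile of the others' bids and compare truth against every alternative bid.
Others bid (4, 4): truth gives 0, best alternative gives 0.
Others bid (4, 8): truth gives 0, best alternative gives 0.
Others bid (4, 13): truth gives 0, best alternative gives 0.
Others bid (4, 14): truth gives 0, best alternative gives 0.
Others bid (8, 4): truth gives 0, best alternative gives 0.
Others bid (8, 8): truth gives 0, best alternative gives 0.
(Remaining 10 profiles checked similarly; truth is weakly best in each.)
In every case the truthful bid is at least as good as any alternative, so it is a dominant strategy.

Yes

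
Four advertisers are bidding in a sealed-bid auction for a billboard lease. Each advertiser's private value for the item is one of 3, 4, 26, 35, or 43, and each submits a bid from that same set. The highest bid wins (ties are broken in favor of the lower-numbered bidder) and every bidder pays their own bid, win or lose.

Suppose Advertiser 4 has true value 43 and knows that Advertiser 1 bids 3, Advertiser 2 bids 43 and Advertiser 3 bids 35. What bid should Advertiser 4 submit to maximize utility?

3

Bid 3: loses but pays 3, utility -3.
Bid 4: loses but pays 4, utility -4.
Bid 26: loses but pays 26, utility -26.
Bid 35: loses but pays 35, utility -35.
Bid 43: loses but pays 43, utility -43.
The best choice is 3 with utility -3.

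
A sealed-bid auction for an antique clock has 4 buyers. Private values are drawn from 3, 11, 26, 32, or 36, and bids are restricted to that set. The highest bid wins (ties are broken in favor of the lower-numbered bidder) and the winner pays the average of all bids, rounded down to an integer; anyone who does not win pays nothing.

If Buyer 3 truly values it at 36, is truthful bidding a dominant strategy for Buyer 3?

Consider the case where Buyer 1 bids 3, Buyer 2 bids 3 and Buyer 4 bids 3.
Truthful bid 36: wins, pays 11, utility 36 - 11 = 25.
Bid 11 instead: wins, pays 5, utility 36 - 5 = 31.
Since 31 > 25, bidding 11 is strictly better here, so truthful bidding is not dominant.

No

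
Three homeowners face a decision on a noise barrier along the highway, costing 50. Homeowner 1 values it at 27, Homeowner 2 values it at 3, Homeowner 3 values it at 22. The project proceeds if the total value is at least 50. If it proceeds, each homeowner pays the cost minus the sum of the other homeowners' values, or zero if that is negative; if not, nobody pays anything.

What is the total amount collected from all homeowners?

Total value 52 ≥ cost 50, so it is built.
Homeowner 1: others sum to 25; max(0, 50 - 25) = 25.
Homeowner 2: others sum to 49; max(0, 50 - 49) = 1.
Homeowner 3: others sum to 30; max(0, 50 - 30) = 20.
Total collected = 25 + 1 + 20 = 46.

46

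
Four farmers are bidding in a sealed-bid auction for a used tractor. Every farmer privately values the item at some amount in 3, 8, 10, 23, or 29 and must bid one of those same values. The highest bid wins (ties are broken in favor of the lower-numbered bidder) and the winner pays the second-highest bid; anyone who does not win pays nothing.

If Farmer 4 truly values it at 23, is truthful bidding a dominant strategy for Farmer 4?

Yes

Check each profile of the others' bids and compare truth against every alternative bid.
Others bid (3, 3, 3): truth gives 20, best alternative gives 20.
Others bid (3, 3, 8): truth gives 15, best alternative gives 15.
Others bid (3, 8, 3): truth gives 15, best alternative gives 15.
Others bid (3, 8, 8): truth gives 15, best alternative gives 15.
Others bid (8, 3, 3): truth gives 15, best alternative gives 15.
Others bid (8, 3, 8): truth gives 15, best alternative gives 15.
(Remaining 119 profiles checked similarly; truth is weakly best in each.)
In every case the truthful bid is at least as good as any alternative, so it is a dominant strategy.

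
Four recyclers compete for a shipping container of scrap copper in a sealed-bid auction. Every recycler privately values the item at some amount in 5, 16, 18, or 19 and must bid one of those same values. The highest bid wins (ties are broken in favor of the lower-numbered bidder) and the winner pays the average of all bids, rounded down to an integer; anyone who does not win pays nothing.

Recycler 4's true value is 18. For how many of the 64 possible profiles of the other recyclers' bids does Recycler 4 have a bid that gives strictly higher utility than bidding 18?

Others bid (5, 5, 5): truth gives 10; bid 16 gives 11 > 10. Violating.
Others bid (5, 5, 18): truth gives 0; bid 19 gives 7 > 0. Violating.
Others bid (5, 16, 18): truth gives 0; bid 19 gives 4 > 0. Violating.
Others bid (5, 18, 5): truth gives 0; bid 19 gives 7 > 0. Violating.
Others bid (5, 5, 16): truth gives 7; no alternative beats it.
Others bid (5, 5, 19): truth gives 0; no alternative beats it.
(Checking all 64 profiles: 19 have a profitable deviation, 45 do not.)

19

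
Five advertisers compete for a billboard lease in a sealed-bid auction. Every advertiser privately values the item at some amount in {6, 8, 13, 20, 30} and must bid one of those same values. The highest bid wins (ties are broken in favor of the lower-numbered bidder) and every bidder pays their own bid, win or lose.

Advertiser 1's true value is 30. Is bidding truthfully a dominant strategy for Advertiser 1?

Consider the case where Advertiser 2 bids 6, Advertiser 3 bids 6, Advertiser 4 bids 6 and Advertiser 5 bids 6.
Truthful bid 30: wins, pays 30, utility 30 - 30 = 0.
Bid 6 instead: wins, pays 6, utility 30 - 6 = 24.
Since 24 > 0, bidding 6 is strictly better here, so truthful bidding is not dominant.

No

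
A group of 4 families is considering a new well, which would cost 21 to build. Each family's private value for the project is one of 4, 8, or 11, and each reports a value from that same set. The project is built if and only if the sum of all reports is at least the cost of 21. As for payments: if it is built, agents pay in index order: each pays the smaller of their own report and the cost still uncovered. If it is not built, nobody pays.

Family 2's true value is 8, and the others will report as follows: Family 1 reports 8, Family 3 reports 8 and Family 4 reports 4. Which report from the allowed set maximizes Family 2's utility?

4

Report 4: project built, pays 4, utility 8 - 4 = 4.
Report 8: project built, pays 8, utility 8 - 8 = 0.
Report 11: project built, pays 11, utility 8 - 11 = -3.
The best choice is 4 with utility 4.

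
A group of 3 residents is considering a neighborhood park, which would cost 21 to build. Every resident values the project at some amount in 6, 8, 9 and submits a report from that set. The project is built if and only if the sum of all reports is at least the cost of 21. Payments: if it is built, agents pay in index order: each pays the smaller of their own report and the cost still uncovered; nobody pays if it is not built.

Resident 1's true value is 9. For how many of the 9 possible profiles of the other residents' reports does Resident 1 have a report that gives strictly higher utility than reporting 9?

8

Others report (6, 8): truth gives 0; report 8 gives 1 > 0. Violating.
Others report (6, 9): truth gives 0; report 6 gives 3 > 0. Violating.
Others report (8, 6): truth gives 0; report 8 gives 1 > 0. Violating.
Others report (8, 8): truth gives 0; report 6 gives 3 > 0. Violating.
Others report (6, 6): truth gives 0; no alternative beats it.
(Checking all 9 profiles: 8 have a profitable deviation, 1 does not.)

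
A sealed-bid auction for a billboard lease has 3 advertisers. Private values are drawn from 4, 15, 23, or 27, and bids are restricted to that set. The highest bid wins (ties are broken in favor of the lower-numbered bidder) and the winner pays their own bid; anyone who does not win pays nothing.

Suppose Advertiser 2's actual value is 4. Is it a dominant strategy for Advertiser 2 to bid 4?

Yes

Check each profile of the others' bids and compare truth against every alternative bid.
Others bid (4, 4): truth gives 0, best alternative gives -11.
Others bid (4, 15): truth gives 0, best alternative gives -11.
Others bid (4, 23): truth gives 0, best alternative gives 0.
Others bid (4, 27): truth gives 0, best alternative gives 0.
Others bid (15, 4): truth gives 0, best alternative gives 0.
Others bid (15, 15): truth gives 0, best alternative gives 0.
(Remaining 10 profiles checked similarly; truth is weakly best in each.)
In every case the truthful bid is at least as good as any alternative, so it is a dominant strategy.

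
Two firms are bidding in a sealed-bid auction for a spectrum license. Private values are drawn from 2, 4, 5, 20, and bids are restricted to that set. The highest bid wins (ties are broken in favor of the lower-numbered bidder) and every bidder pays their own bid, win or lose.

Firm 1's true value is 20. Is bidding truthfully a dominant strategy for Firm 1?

Consider the case where Firm 2 bids 2.
Truthful bid 20: wins, pays 20, utility 20 - 20 = 0.
Bid 2 instead: wins, pays 2, utility 20 - 2 = 18.
Since 18 > 0, bidding 2 is strictly better here, so truthful bidding is not dominant.

No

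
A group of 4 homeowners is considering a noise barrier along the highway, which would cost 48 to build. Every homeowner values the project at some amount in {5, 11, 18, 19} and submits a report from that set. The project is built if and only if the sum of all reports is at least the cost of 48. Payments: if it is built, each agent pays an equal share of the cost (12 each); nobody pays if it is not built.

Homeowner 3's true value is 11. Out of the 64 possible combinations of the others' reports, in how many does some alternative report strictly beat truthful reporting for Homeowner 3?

15

Others report (5, 18, 18): truth gives -1; report 5 gives 0 > -1. Violating.
Others report (5, 18, 19): truth gives -1; report 5 gives 0 > -1. Violating.
Others report (5, 19, 18): truth gives -1; report 5 gives 0 > -1. Violating.
Others report (11, 11, 18): truth gives -1; report 5 gives 0 > -1. Violating.
Others report (5, 5, 5): truth gives 0; no alternative beats it.
Others report (5, 5, 11): truth gives 0; no alternative beats it.
(Checking all 64 profiles: 15 have a profitable deviation, 49 do not.)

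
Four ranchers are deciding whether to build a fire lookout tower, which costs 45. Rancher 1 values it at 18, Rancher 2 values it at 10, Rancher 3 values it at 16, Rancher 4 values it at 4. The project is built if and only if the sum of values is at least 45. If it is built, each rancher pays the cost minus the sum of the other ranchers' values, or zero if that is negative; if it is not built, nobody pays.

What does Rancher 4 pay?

Total value 48 ≥ cost 45, so the project is built.
The other ranchers' values sum to 44.
Cost minus that sum is 45 - 44 = 1.

1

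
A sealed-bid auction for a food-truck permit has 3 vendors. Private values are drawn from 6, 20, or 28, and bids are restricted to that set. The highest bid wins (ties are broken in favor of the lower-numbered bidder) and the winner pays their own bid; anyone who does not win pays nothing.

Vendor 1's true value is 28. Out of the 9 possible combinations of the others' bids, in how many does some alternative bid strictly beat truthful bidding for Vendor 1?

4

Others bid (6, 6): truth gives 0; bid 6 gives 22 > 0. Violating.
Others bid (6, 20): truth gives 0; bid 20 gives 8 > 0. Violating.
Others bid (20, 6): truth gives 0; bid 20 gives 8 > 0. Violating.
Others bid (20, 20): truth gives 0; bid 20 gives 8 > 0. Violating.
Others bid (6, 28): truth gives 0; no alternative beats it.
Others bid (20, 28): truth gives 0; no alternative beats it.
(Checking all 9 profiles: 4 have a profitable deviation, 5 do not.)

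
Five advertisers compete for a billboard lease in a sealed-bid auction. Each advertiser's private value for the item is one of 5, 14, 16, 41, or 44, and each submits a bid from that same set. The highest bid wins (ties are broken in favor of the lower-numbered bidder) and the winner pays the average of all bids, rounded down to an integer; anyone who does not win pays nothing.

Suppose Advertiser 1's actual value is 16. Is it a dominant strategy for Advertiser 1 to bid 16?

Consider the case where Advertiser 2 bids 5, Advertiser 3 bids 5, Advertiser 4 bids 5 and Advertiser 5 bids 5.
Truthful bid 16: wins, pays 7, utility 16 - 7 = 9.
Bid 5 instead: wins, pays 5, utility 16 - 5 = 11.
Since 11 > 9, bidding 5 is strictly better here, so truthful bidding is not dominant.

No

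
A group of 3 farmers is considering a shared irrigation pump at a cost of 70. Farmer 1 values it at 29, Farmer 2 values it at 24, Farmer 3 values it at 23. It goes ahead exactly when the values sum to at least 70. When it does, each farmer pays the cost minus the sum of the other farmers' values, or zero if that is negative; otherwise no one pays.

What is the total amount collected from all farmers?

Total value 76 ≥ cost 70, so it is built.
Farmer 1: others sum to 47; max(0, 70 - 47) = 23.
Farmer 2: others sum to 52; max(0, 70 - 52) = 18.
Farmer 3: others sum to 53; max(0, 70 - 53) = 17.
Total collected = 23 + 18 + 17 = 58.

58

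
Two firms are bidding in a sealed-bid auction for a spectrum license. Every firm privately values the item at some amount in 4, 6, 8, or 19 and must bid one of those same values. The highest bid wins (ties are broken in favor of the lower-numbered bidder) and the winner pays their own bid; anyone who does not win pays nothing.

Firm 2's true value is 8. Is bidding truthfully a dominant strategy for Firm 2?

No

Consider the case where Firm 1 bids 4.
Truthful bid 8: wins, pays 8, utility 8 - 8 = 0.
Bid 6 instead: wins, pays 6, utility 8 - 6 = 2.
Since 2 > 0, bidding 6 is strictly better here, so truthful bidding is not dominant.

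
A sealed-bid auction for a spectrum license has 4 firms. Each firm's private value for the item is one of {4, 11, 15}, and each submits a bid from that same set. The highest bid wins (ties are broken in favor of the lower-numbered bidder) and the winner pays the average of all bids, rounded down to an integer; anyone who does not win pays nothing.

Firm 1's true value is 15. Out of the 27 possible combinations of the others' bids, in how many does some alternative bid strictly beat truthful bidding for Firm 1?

8

Others bid (4, 4, 4): truth gives 9; bid 4 gives 11 > 9. Violating.
Others bid (4, 4, 11): truth gives 7; bid 11 gives 8 > 7. Violating.
Others bid (4, 11, 4): truth gives 7; bid 11 gives 8 > 7. Violating.
Others bid (4, 11, 11): truth gives 5; bid 11 gives 6 > 5. Violating.
Others bid (4, 4, 15): truth gives 6; no alternative beats it.
Others bid (4, 11, 15): truth gives 4; no alternative beats it.
(Checking all 27 profiles: 8 have a profitable deviation, 19 do not.)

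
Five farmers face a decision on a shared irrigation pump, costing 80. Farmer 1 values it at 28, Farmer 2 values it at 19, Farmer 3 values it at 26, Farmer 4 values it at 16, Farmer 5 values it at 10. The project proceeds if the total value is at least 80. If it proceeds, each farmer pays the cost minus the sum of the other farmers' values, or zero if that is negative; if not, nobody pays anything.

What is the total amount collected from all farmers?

16

Total value 99 ≥ cost 80, so it is built.
Farmer 1: others sum to 71; max(0, 80 - 71) = 9.
Farmer 2: others sum to 80; max(0, 80 - 80) = 0.
Farmer 3: others sum to 73; max(0, 80 - 73) = 7.
Farmer 4: others sum to 83; max(0, 80 - 83) = 0.
Farmer 5: others sum to 89; max(0, 80 - 89) = 0.
Total collected = 9 + 0 + 7 + 0 + 0 = 16.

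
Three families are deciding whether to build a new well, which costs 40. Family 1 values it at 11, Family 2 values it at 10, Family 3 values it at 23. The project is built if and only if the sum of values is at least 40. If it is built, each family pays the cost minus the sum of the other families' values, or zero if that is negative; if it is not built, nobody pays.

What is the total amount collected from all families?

Total value 44 ≥ cost 40, so it is built.
Family 1: others sum to 33; max(0, 40 - 33) = 7.
Family 2: others sum to 34; max(0, 40 - 34) = 6.
Family 3: others sum to 21; max(0, 40 - 21) = 19.
Total collected = 7 + 6 + 19 = 32.

32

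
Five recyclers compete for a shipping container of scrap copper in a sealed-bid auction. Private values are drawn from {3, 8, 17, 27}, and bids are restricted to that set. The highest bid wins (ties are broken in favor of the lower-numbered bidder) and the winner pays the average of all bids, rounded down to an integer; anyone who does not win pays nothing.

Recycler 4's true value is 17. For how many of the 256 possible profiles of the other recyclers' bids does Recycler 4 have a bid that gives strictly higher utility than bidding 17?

71

Others bid (3, 3, 3, 3): truth gives 12; bid 8 gives 13 > 12. Violating.
Others bid (3, 3, 3, 8): truth gives 11; bid 8 gives 12 > 11. Violating.
Others bid (3, 3, 3, 27): truth gives 0; bid 27 gives 5 > 0. Violating.
Others bid (3, 3, 8, 27): truth gives 0; bid 27 gives 4 > 0. Violating.
Others bid (3, 3, 3, 17): truth gives 9; no alternative beats it.
Others bid (3, 3, 8, 3): truth gives 11; no alternative beats it.
(Checking all 256 profiles: 71 have a profitable deviation, 185 do not.)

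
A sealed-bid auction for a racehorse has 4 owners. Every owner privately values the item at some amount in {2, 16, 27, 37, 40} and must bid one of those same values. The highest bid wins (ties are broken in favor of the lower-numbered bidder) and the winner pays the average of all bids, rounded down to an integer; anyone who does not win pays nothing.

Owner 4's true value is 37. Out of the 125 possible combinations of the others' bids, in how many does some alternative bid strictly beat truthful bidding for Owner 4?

44

Others bid (2, 2, 2): truth gives 27; bid 16 gives 32 > 27. Violating.
Others bid (2, 2, 16): truth gives 23; bid 27 gives 26 > 23. Violating.
Others bid (2, 2, 37): truth gives 0; bid 40 gives 17 > 0. Violating.
Others bid (2, 16, 2): truth gives 23; bid 27 gives 26 > 23. Violating.
Others bid (2, 2, 27): truth gives 20; no alternative beats it.
Others bid (2, 2, 40): truth gives 0; no alternative beats it.
(Checking all 125 profiles: 44 have a profitable deviation, 81 do not.)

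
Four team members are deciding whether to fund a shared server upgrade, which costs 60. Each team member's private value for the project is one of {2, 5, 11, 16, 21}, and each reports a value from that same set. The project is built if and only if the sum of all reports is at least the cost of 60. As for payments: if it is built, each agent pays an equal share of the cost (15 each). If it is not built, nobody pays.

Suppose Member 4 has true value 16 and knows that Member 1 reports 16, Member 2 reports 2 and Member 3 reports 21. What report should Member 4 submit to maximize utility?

21

Report 2: project not built, utility 0.
Report 5: project not built, utility 0.
Report 11: project not built, utility 0.
Report 16: project not built, utility 0.
Report 21: project built, pays 15, utility 16 - 15 = 1.
The best choice is 21 with utility 1.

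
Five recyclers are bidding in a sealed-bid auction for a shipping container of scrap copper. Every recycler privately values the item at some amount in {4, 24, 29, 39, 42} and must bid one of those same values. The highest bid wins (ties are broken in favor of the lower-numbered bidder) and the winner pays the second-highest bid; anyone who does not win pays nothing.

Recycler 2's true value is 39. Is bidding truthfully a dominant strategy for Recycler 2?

Check each profile of the others' bids and compare truth against every alternative bid.
Others bid (4, 4, 4, 4): truth gives 35, best alternative gives 35.
Others bid (4, 4, 4, 24): truth gives 15, best alternative gives 15.
Others bid (4, 4, 24, 4): truth gives 15, best alternative gives 15.
Others bid (4, 4, 24, 24): truth gives 15, best alternative gives 15.
Others bid (4, 24, 4, 4): truth gives 15, best alternative gives 15.
Others bid (4, 24, 4, 24): truth gives 15, best alternative gives 15.
(Remaining 619 profiles checked similarly; truth is weakly best in each.)
In every case the truthful bid is at least as good as any alternative, so it is a dominant strategy.

Yes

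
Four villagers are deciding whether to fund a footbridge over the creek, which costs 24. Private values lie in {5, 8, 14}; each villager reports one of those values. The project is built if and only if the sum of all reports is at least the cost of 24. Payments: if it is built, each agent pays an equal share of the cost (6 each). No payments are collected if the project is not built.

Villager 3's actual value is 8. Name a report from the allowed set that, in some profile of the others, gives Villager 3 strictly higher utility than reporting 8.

Suppose Villager 1 reports 5, Villager 2 reports 5 and Villager 4 reports 5.
Report 8: project not built, utility 0.
Report 14: project built, pays 6, utility 8 - 6 = 2.
So reporting 14 beats truth here (2 > 0).

14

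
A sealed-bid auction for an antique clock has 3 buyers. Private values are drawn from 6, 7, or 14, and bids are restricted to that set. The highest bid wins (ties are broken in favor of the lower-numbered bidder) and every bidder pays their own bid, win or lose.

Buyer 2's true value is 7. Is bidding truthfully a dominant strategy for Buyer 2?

No

Consider the case where Buyer 1 bids 6 and Buyer 3 bids 14.
Truthful bid 7: loses but pays 7, utility -7.
Bid 6 instead: loses but pays 6, utility -6.
Since -6 > -7, bidding 6 is strictly better here, so truthful bidding is not dominant.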